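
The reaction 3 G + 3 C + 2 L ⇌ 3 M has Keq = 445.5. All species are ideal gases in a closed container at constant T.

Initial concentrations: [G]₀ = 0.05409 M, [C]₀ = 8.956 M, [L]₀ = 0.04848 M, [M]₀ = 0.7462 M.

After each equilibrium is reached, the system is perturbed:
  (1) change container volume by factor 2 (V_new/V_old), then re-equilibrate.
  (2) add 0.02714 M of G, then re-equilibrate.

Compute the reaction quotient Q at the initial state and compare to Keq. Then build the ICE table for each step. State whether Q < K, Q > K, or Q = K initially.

Q₀ = 1555; Q > K (proceeds reverse)

Q₀ = 1555 vs Keq = 445.5 ⇒ Q>K, reverse
Step 1:
                  G         C         L         M
  I         0.05409     8.956   0.04848    0.7462
  C         0.01607   0.01607   0.01071  -0.01607
  E         0.07016     8.972   0.05919    0.7301
  solve Keq expr → x = -0.005355; check Q = 445.5
Then change container volume by factor 2 (V_new/V_old).
Step 2:
                  G         C         L         M
  I         0.03508     4.486    0.0296    0.3651
  C         0.03374   0.03374   0.02249  -0.03374
  E         0.06882      4.52   0.05209    0.3313
  solve Keq expr → x = -0.01125; check Q = 445.5
Then add 0.02714 M of G.
Step 3:
                  G         C         L         M
  I         0.09596      4.52   0.05209    0.3313
  C        -0.01395  -0.01395 -0.009297   0.01395
  E         0.08201     4.506   0.04279    0.3453
  solve Keq expr → x = 0.004649; check Q = 445.5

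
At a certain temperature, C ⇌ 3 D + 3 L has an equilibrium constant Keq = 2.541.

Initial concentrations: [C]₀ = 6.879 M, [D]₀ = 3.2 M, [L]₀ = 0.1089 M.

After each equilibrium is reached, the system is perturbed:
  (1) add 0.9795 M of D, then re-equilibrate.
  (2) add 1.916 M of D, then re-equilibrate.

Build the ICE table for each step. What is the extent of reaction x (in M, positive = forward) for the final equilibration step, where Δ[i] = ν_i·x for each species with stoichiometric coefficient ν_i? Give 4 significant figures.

x = -0.05087 M

Q₀ = 0.006152 vs Keq = 2.541 ⇒ Q<K, forward
Step 1:
                  C         D         L
  I           6.879       3.2    0.1089
  C         -0.1909    0.5726    0.5726
  E           6.688     3.773    0.6815
  solve Keq expr → x = 0.1909; check Q = 2.541
Then add 0.9795 M of D.
Step 2:
                  C         D         L
  I           6.688     4.752    0.6815
  C         0.04158   -0.1247   -0.1247
  E            6.73     4.627    0.5568
  solve Keq expr → x = -0.04158; check Q = 2.541
Then add 1.916 M of D.
Step 3:
                  C         D         L
  I            6.73     6.543    0.5568
  C         0.05087   -0.1526   -0.1526
  E           6.781     6.391    0.4041
  solve Keq expr → x = -0.05087; check Q = 2.541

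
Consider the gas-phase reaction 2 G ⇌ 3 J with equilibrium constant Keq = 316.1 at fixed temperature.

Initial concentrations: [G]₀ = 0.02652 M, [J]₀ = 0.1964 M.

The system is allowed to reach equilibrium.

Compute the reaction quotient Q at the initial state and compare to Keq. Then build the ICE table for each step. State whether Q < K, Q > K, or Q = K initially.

Q₀ = 10.77 vs Keq = 316.1 ⇒ Q<K, forward
Step 1:
                  G         J
  I         0.02652    0.1964
  C        -0.02043   0.03065
  E        0.006085    0.2271
  solve Keq expr → x = 0.01022; check Q = 316.1

Q₀ = 10.77; Q < K (proceeds forward)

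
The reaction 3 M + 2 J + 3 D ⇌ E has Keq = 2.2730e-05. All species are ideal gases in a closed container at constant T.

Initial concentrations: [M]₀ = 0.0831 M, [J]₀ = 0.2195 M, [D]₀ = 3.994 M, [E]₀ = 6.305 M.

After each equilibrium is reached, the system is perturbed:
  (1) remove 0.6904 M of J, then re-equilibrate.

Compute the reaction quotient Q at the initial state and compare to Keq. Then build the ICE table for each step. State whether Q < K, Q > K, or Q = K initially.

Q₀ = 3579 vs Keq = 2.2730e-05 ⇒ Q>K, reverse
Step 1:
                   M          J          D          E
  Initial     0.0831     0.2195      3.994      6.305
  Change       3.832      2.554      3.832     -1.277
  Equil        3.915      2.774      7.826      5.028
  solve Keq expr → x = -1.277; check Q = 2.2730e-05
Then remove 0.6904 M of J.
Step 2:
                   M          J          D          E
  Initial      3.915      2.083      7.826      5.028
  Change        0.32     0.2134       0.32    -0.1067
  Equil        4.235      2.297      8.146      4.921
  solve Keq expr → x = -0.1067; check Q = 2.2730e-05

Q₀ = 3579; Q > K (proceeds reverse)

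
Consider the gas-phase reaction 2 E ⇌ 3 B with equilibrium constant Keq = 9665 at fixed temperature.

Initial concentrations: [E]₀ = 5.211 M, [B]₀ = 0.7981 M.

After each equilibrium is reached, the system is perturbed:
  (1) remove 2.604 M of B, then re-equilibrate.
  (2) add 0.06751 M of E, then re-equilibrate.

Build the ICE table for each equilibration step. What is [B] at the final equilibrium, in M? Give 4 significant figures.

[B]_eq = 5.894 M

Q₀ = 0.01872 vs Keq = 9665 ⇒ Q<K, forward
Step 1:
                    E           B
  Initial       5.211      0.7981
  Change        -4.97       7.455
  Equil        0.2412       8.253
  solve Keq expr → x = 2.485; check Q = 9665
Then remove 2.604 M of B.
Step 2:
                    E           B
  Initial      0.2412       5.649
  Change     -0.09917      0.1487
  Equil         0.142       5.798
  solve Keq expr → x = 0.04958; check Q = 9665
Then add 0.06751 M of E.
Step 3:
                    E           B
  Initial      0.2095       5.798
  Change     -0.06397     0.09596
  Equil        0.1455       5.894
  solve Keq expr → x = 0.03199; check Q = 9665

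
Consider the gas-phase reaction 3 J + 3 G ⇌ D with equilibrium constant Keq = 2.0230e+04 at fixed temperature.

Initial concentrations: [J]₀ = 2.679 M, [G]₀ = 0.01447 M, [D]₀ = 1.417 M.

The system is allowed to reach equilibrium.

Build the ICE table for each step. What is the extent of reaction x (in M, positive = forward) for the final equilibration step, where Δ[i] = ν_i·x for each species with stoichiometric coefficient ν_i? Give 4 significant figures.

x = -3.0353e-04 M

Q₀ = 2.4325e+04 vs Keq = 2.0230e+04 ⇒ Q>K, reverse
Step 1:
                   J          G          D
  init         2.679    0.01447      1.417
  Δ       9.1060e-04 9.1060e-04 -3.0353e-04
  eq            2.68    0.01538      1.417
  solve Keq expr → x = -3.0353e-04; check Q = 2.0230e+04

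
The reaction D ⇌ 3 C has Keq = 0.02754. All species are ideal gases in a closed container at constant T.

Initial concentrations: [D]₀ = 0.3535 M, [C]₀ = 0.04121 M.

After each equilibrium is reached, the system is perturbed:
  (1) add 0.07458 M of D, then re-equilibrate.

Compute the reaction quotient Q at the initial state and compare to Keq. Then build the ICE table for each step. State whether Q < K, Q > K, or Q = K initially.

Q₀ = 1.9798e-04 vs Keq = 0.02754 ⇒ Q<K, forward
Step 1:
                  D         C
  init       0.3535   0.04121
  Δ        -0.05364    0.1609
  eq         0.2999    0.2021
  solve Keq expr → x = 0.05364; check Q = 0.02754
Then add 0.07458 M of D.
Step 2:
                  D         C
  init       0.3744    0.2021
  Δ       -0.004862   0.01459
  eq         0.3696    0.2167
  solve Keq expr → x = 0.004862; check Q = 0.02754

Q₀ = 1.9798e-04; Q < K (proceeds forward)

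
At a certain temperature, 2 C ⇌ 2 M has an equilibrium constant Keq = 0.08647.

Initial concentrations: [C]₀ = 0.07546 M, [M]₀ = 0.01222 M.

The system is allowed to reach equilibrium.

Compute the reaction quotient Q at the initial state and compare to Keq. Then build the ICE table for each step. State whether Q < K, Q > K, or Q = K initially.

Q₀ = 0.02622; Q < K (proceeds forward)

Q₀ = 0.02622 vs Keq = 0.08647 ⇒ Q<K, forward
Step 1:
                  C         M
  Initial   0.07546   0.01222
  Change  -0.007704  0.007704
  Equil     0.06776   0.01992
  solve Keq expr → x = 0.003852; check Q = 0.08647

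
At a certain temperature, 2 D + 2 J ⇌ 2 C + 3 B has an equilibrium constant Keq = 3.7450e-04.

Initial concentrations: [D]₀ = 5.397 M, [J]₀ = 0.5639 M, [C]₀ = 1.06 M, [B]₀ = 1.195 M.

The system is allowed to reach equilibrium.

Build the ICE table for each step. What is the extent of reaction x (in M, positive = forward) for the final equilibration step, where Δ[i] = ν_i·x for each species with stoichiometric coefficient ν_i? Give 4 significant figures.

Q₀ = 0.207 vs Keq = 3.7450e-04 ⇒ Q>K, reverse
Step 1:
                    D           J           C           B
  Initial       5.397      0.5639        1.06       1.195
  Change       0.5376      0.5376     -0.5376     -0.8065
  Equil         5.935       1.102      0.5224      0.3885
  solve Keq expr → x = -0.2688; check Q = 3.7450e-04

x = -0.2688 M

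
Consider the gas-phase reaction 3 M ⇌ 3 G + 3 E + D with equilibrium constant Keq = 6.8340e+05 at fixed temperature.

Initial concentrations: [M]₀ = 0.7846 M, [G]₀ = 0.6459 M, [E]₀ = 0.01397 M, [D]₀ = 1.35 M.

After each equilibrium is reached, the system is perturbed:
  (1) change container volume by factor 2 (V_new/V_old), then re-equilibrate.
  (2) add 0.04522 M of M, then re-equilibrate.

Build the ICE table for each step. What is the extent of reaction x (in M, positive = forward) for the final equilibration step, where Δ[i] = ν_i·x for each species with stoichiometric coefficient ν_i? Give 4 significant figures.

Q₀ = 2.0534e-06 vs Keq = 6.8340e+05 ⇒ Q<K, forward
Step 1:
                  M         G         E         D
  init       0.7846    0.6459   0.01397      1.35
  Δ         -0.7698    0.7698    0.7698    0.2566
  eq        0.01476     1.416    0.7838     1.607
  solve Keq expr → x = 0.2566; check Q = 6.8340e+05
Then change container volume by factor 2 (V_new/V_old).
Step 2:
                  M         G         E         D
  init     0.007378    0.7079    0.3919    0.8033
  Δ       -0.004397  0.004397  0.004397  0.001466
  eq       0.002981    0.7123    0.3963    0.8048
  solve Keq expr → x = 0.001466; check Q = 6.8340e+05
Then add 0.04522 M of M.
Step 3:
                  M         G         E         D
  init       0.0482    0.7123    0.3963    0.8048
  Δ        -0.04465   0.04465   0.04465   0.01488
  eq       0.003546    0.7569     0.441    0.8197
  solve Keq expr → x = 0.01488; check Q = 6.8340e+05

x = 0.01488 M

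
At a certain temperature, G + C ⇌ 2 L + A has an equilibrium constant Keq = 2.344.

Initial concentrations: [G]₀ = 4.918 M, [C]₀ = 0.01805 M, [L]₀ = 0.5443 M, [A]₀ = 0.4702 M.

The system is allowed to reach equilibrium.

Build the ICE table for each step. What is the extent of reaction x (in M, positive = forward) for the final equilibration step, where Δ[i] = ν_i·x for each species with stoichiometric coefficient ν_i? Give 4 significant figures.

x = 0.005332 M

Q₀ = 1.569 vs Keq = 2.344 ⇒ Q<K, forward
Step 1:
                    G           C           L           A
  I             4.918     0.01805      0.5443      0.4702
  C         -0.005332   -0.005332     0.01066    0.005332
  E             4.913     0.01272       0.555      0.4755
  solve Keq expr → x = 0.005332; check Q = 2.344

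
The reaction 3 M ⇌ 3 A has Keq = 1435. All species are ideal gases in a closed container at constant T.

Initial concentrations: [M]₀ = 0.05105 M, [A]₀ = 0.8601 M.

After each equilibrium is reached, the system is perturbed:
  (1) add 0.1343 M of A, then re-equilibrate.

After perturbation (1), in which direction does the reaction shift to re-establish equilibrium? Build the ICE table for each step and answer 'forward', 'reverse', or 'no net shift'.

Q₀ = 4783 vs Keq = 1435 ⇒ Q>K, reverse
Step 1:
                   M          A
  init       0.05105     0.8601
  Δ          0.02315   -0.02315
  eq          0.0742     0.8369
  solve Keq expr → x = -0.007717; check Q = 1435
Then add 0.1343 M of A.
Step 2:
                   M          A
  init        0.0742     0.9712
  Δ          0.01094   -0.01094
  eq         0.08514     0.9603
  solve Keq expr → x = -0.003646; check Q = 1435

Direction: reverse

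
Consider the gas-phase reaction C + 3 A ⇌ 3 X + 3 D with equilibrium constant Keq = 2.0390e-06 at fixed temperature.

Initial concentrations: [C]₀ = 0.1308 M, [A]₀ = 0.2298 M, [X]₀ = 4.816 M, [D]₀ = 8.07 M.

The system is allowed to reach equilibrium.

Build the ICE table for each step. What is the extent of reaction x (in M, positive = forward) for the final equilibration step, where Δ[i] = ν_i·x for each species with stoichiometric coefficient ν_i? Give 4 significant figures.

x = -1.598 M

Q₀ = 3.6985e+07 vs Keq = 2.0390e-06 ⇒ Q>K, reverse
Step 1:
                   C          A          X          D
  I           0.1308     0.2298      4.816       8.07
  C            1.598      4.793     -4.793     -4.793
  E            1.728      5.022    0.02332      3.277
  solve Keq expr → x = -1.598; check Q = 2.0390e-06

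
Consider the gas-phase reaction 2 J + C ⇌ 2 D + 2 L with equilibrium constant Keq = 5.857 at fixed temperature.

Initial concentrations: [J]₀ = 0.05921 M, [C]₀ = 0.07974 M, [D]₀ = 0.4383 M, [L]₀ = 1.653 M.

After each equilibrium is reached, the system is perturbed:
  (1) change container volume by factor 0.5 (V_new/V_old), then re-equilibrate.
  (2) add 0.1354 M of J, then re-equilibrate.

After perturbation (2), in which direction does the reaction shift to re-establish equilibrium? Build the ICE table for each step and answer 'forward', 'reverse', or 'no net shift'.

Q₀ = 1878 vs Keq = 5.857 ⇒ Q>K, reverse
Step 1:
                    J           C           D           L
  Initial     0.05921     0.07974      0.4383       1.653
  Change        0.226       0.113      -0.226      -0.226
  Equil        0.2852      0.1927      0.2123       1.427
  solve Keq expr → x = -0.113; check Q = 5.857
Then change container volume by factor 0.5 (V_new/V_old).
Step 2:
                    J           C           D           L
  Initial      0.5704      0.3855      0.4247       2.854
  Change      0.06669     0.03335    -0.06669    -0.06669
  Equil        0.6371      0.4188       0.358       2.787
  solve Keq expr → x = -0.03335; check Q = 5.857
Then add 0.1354 M of J.
Step 3:
                    J           C           D           L
  Initial      0.7725      0.4188       0.358       2.787
  Change     -0.03895    -0.01948     0.03895     0.03895
  Equil        0.7335      0.3993      0.3969       2.826
  solve Keq expr → x = 0.01948; check Q = 5.857

Direction: forward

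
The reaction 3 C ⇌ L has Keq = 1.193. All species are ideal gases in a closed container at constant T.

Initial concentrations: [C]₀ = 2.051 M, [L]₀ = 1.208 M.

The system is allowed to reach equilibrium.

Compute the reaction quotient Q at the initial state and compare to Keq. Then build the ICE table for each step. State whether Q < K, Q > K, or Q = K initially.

Q₀ = 0.14 vs Keq = 1.193 ⇒ Q<K, forward
Step 1:
                   C          L
  I            2.051      1.208
  C          -0.9646     0.3215
  E            1.086       1.53
  solve Keq expr → x = 0.3215; check Q = 1.193

Q₀ = 0.14; Q < K (proceeds forward)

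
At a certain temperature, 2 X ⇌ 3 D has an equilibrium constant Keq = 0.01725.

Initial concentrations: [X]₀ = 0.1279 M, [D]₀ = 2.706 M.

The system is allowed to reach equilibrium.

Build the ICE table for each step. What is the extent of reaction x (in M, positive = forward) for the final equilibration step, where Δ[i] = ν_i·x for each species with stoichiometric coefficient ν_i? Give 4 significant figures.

Q₀ = 1211 vs Keq = 0.01725 ⇒ Q>K, reverse
Step 1:
                   X          D
  Initial     0.1279      2.706
  Change        1.56      -2.34
  Equil        1.688     0.3663
  solve Keq expr → x = -0.7799; check Q = 0.01725

x = -0.7799 M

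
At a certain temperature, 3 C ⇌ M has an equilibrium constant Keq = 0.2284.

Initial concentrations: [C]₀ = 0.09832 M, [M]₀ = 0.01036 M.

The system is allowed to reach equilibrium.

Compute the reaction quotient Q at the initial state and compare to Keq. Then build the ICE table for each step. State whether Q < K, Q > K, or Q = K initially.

Q₀ = 10.9 vs Keq = 0.2284 ⇒ Q>K, reverse
Step 1:
                  C         M
  init      0.09832   0.01036
  Δ         0.02964 -0.009881
  eq          0.128 4.7859e-04
  solve Keq expr → x = -0.009881; check Q = 0.2284

Q₀ = 10.9; Q > K (proceeds reverse)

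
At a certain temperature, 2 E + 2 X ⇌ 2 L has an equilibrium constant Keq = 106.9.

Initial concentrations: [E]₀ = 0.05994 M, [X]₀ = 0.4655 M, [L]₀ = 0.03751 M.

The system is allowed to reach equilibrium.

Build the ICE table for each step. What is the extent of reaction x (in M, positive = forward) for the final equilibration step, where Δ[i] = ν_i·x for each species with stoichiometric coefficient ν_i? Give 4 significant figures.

x = 0.02091 M

Q₀ = 1.807 vs Keq = 106.9 ⇒ Q<K, forward
Step 1:
                   E          X          L
  Initial    0.05994     0.4655    0.03751
  Change    -0.04183   -0.04183    0.04183
  Equil      0.01811     0.4237    0.07934
  solve Keq expr → x = 0.02091; check Q = 106.9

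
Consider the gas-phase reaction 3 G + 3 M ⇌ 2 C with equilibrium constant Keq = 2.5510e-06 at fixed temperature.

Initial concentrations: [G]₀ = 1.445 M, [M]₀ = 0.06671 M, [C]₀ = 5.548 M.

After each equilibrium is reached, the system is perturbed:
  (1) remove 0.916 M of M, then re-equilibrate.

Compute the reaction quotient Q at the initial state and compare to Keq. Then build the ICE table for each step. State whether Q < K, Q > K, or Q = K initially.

Q₀ = 3.4363e+04; Q > K (proceeds reverse)

Q₀ = 3.4363e+04 vs Keq = 2.5510e-06 ⇒ Q>K, reverse
Step 1:
                  G         M         C
  init        1.445   0.06671     5.548
  Δ           7.151     7.151    -4.767
  eq          8.596     7.218    0.7806
  solve Keq expr → x = -2.384; check Q = 2.5510e-06
Then remove 0.916 M of M.
Step 2:
                  G         M         C
  init        8.596     6.302    0.7806
  Δ          0.1538    0.1538   -0.1025
  eq           8.75     6.456    0.6781
  solve Keq expr → x = -0.05126; check Q = 2.5510e-06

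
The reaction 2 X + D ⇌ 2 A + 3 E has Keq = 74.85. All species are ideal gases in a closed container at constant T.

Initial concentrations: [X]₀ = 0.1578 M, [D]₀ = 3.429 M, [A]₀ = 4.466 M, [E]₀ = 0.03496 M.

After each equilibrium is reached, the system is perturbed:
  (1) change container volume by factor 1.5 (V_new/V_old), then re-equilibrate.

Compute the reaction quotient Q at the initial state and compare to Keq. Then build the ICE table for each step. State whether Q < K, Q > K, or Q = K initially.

Q₀ = 0.009981; Q < K (proceeds forward)

Q₀ = 0.009981 vs Keq = 74.85 ⇒ Q<K, forward
Step 1:
                    X           D           A           E
  Initial      0.1578       3.429       4.466     0.03496
  Change      -0.1269    -0.06343      0.1269      0.1903
  Equil       0.03094       3.366       4.593      0.2253
  solve Keq expr → x = 0.06343; check Q = 74.85
Then change container volume by factor 1.5 (V_new/V_old).
Step 2:
                    X           D           A           E
  Initial     0.02062       2.244       3.062      0.1502
  Change    -0.005656   -0.002828    0.005656    0.008484
  Equil       0.01497       2.241       3.068      0.1587
  solve Keq expr → x = 0.002828; check Q = 74.85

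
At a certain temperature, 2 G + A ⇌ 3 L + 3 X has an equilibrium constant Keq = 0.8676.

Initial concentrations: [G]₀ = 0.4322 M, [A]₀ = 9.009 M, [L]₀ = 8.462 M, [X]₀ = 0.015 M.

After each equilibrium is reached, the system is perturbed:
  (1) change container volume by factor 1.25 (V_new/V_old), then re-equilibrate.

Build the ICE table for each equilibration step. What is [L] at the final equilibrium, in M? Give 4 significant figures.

Q₀ = 0.001215 vs Keq = 0.8676 ⇒ Q<K, forward
Step 1:
                   G          A          L          X
  Initial     0.4322      9.009      8.462      0.015
  Change    -0.06859    -0.0343     0.1029     0.1029
  Equil       0.3636      8.975      8.565     0.1179
  solve Keq expr → x = 0.0343; check Q = 0.8676
Then change container volume by factor 1.25 (V_new/V_old).
Step 2:
                   G          A          L          X
  Initial     0.2909       7.18      6.852    0.09431
  Change     -0.0131   -0.00655    0.01965    0.01965
  Equil       0.2778      7.173      6.872      0.114
  solve Keq expr → x = 0.00655; check Q = 0.8676

[L]_eq = 6.872 M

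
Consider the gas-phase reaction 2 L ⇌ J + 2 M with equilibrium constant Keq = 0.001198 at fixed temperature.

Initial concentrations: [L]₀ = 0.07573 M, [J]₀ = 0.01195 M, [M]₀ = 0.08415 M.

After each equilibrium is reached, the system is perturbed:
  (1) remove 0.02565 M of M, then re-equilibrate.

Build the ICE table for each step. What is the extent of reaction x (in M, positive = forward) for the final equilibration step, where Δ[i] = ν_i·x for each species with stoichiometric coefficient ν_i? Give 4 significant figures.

Q₀ = 0.01476 vs Keq = 0.001198 ⇒ Q>K, reverse
Step 1:
                  L         J         M
  Initial   0.07573   0.01195   0.08415
  Change    0.01887 -0.009434  -0.01887
  Equil      0.0946  0.002516   0.06528
  solve Keq expr → x = -0.009434; check Q = 0.001198
Then remove 0.02565 M of M.
Step 2:
                  L         J         M
  Initial    0.0946  0.002516   0.03963
  Change  -0.004773  0.002387  0.004773
  Equil     0.08983  0.004902    0.0444
  solve Keq expr → x = 0.002387; check Q = 0.001198

x = 0.002387 M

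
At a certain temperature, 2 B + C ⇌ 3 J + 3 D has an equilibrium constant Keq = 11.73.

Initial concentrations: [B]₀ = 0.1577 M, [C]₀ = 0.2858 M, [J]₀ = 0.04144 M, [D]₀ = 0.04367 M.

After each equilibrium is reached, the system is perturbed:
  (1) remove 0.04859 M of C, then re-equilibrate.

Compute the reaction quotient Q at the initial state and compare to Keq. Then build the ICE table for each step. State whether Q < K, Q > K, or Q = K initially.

Q₀ = 8.3384e-07 vs Keq = 11.73 ⇒ Q<K, forward
Step 1:
                    B           C           J           D
  init         0.1577      0.2858     0.04144     0.04367
  Δ           -0.1463    -0.07316      0.2195      0.2195
  eq          0.01139      0.2126      0.2609      0.2631
  solve Keq expr → x = 0.07316; check Q = 11.73
Then remove 0.04859 M of C.
Step 2:
                    B           C           J           D
  init        0.01139      0.1641      0.2609      0.2631
  Δ          0.001272  6.3589e-04   -0.001908   -0.001908
  eq          0.01266      0.1647       0.259      0.2612
  solve Keq expr → x = -6.3589e-04; check Q = 11.73

Q₀ = 8.3384e-07; Q < K (proceeds forward)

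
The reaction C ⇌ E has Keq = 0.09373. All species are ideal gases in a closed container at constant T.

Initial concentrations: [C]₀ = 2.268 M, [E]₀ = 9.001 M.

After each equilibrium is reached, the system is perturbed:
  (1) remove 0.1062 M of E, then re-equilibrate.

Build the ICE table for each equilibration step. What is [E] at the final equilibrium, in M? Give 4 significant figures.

Q₀ = 3.969 vs Keq = 0.09373 ⇒ Q>K, reverse
Step 1:
                    C           E
  Initial       2.268       9.001
  Change        8.035      -8.035
  Equil          10.3      0.9657
  solve Keq expr → x = -8.035; check Q = 0.09373
Then remove 0.1062 M of E.
Step 2:
                    C           E
  Initial        10.3      0.8595
  Change      -0.0971      0.0971
  Equil         10.21      0.9566
  solve Keq expr → x = 0.0971; check Q = 0.09373

[E]_eq = 0.9566 M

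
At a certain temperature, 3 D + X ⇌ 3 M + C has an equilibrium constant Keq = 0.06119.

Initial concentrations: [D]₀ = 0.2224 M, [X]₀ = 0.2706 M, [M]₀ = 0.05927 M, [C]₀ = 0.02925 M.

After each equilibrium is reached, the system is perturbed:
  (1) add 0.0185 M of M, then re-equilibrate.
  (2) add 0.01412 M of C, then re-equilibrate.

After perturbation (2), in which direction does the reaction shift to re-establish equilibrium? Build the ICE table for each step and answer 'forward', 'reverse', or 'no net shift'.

Q₀ = 0.002046 vs Keq = 0.06119 ⇒ Q<K, forward
Step 1:
                    D           X           M           C
  init         0.2224      0.2706     0.05927     0.02925
  Δ          -0.05538    -0.01846     0.05538     0.01846
  eq            0.167      0.2521      0.1146     0.04771
  solve Keq expr → x = 0.01846; check Q = 0.06119
Then add 0.0185 M of M.
Step 2:
                    D           X           M           C
  init          0.167      0.2521      0.1331     0.04771
  Δ          0.009092    0.003031   -0.009092   -0.003031
  eq           0.1761      0.2552      0.1241     0.04468
  solve Keq expr → x = -0.003031; check Q = 0.06119
Then add 0.01412 M of C.
Step 3:
                    D           X           M           C
  init         0.1761      0.2552      0.1241      0.0588
  Δ          0.005653    0.001884   -0.005653   -0.001884
  eq           0.1818      0.2571      0.1184     0.05691
  solve Keq expr → x = -0.001884; check Q = 0.06119

Direction: reverse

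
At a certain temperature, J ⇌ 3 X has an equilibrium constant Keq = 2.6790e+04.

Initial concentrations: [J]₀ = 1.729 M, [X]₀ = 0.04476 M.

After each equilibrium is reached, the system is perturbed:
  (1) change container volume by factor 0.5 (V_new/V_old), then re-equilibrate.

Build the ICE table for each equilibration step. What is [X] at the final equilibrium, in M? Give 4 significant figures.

[X]_eq = 10.34 M

Q₀ = 5.1865e-05 vs Keq = 2.6790e+04 ⇒ Q<K, forward
Step 1:
                  J         X
  Initial     1.729   0.04476
  Change     -1.724     5.171
  Equil    0.005297     5.216
  solve Keq expr → x = 1.724; check Q = 2.6790e+04
Then change container volume by factor 0.5 (V_new/V_old).
Step 2:
                  J         X
  Initial   0.01059     10.43
  Change    0.03067  -0.09201
  Equil     0.04126     10.34
  solve Keq expr → x = -0.03067; check Q = 2.6790e+04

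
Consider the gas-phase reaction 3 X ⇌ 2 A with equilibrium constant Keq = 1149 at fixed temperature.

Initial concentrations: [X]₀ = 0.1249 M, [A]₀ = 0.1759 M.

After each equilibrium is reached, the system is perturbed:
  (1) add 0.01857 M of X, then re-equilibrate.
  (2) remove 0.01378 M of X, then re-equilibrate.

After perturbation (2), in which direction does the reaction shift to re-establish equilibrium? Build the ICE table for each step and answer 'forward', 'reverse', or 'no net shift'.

Q₀ = 15.88 vs Keq = 1149 ⇒ Q<K, forward
Step 1:
                  X         A
  I          0.1249    0.1759
  C        -0.08855   0.05903
  E         0.03635    0.2349
  solve Keq expr → x = 0.02952; check Q = 1149
Then add 0.01857 M of X.
Step 2:
                  X         A
  I         0.05492    0.2349
  C        -0.01738   0.01159
  E         0.03754    0.2465
  solve Keq expr → x = 0.005795; check Q = 1149
Then remove 0.01378 M of X.
Step 3:
                  X         A
  I         0.02376    0.2465
  C          0.0129 -0.008601
  E         0.03666    0.2379
  solve Keq expr → x = -0.004301; check Q = 1149

Direction: reverse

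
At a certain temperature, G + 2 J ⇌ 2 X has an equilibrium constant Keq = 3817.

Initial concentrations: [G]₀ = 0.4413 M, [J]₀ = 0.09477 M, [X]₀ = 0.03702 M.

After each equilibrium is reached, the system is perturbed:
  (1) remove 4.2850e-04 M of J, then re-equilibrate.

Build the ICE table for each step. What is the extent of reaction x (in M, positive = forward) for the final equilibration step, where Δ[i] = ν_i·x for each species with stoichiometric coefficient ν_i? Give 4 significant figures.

Q₀ = 0.3458 vs Keq = 3817 ⇒ Q<K, forward
Step 1:
                    G           J           X
  I            0.4413     0.09477     0.03702
  C          -0.04573    -0.09146     0.09146
  E            0.3956    0.003307      0.1285
  solve Keq expr → x = 0.04573; check Q = 3817
Then remove 4.2850e-04 M of J.
Step 2:
                    G           J           X
  I            0.3956    0.002878      0.1285
  C        2.0845e-04  4.1690e-04 -4.1690e-04
  E            0.3958    0.003295      0.1281
  solve Keq expr → x = -2.0845e-04; check Q = 3817

x = -2.0845e-04 M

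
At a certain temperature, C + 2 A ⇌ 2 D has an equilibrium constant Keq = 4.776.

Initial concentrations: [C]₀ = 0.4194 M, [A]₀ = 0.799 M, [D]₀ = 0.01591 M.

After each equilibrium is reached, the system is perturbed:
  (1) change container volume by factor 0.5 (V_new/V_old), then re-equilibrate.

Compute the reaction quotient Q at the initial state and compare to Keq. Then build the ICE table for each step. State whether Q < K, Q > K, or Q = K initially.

Q₀ = 9.4541e-04 vs Keq = 4.776 ⇒ Q<K, forward
Step 1:
                   C          A          D
  init        0.4194      0.799    0.01591
  Δ          -0.1985     -0.397      0.397
  eq          0.2209      0.402     0.4129
  solve Keq expr → x = 0.1985; check Q = 4.776
Then change container volume by factor 0.5 (V_new/V_old).
Step 2:
                   C          A          D
  init        0.4418      0.804     0.8258
  Δ         -0.05625    -0.1125     0.1125
  eq          0.3855     0.6915     0.9383
  solve Keq expr → x = 0.05625; check Q = 4.776

Q₀ = 9.4541e-04; Q < K (proceeds forward)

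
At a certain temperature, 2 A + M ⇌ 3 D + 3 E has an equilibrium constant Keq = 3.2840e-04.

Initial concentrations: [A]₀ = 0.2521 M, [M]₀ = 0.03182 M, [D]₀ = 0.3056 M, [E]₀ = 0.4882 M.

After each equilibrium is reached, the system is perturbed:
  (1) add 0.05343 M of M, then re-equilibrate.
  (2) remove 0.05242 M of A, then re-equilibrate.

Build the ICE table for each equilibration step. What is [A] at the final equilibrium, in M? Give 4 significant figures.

Q₀ = 1.642 vs Keq = 3.2840e-04 ⇒ Q>K, reverse
Step 1:
                   A          M          D          E
  init        0.2521    0.03182     0.3056     0.4882
  Δ            0.156    0.07802    -0.2341    -0.2341
  eq          0.4081     0.1098    0.07154     0.2541
  solve Keq expr → x = -0.07802; check Q = 3.2840e-04
Then add 0.05343 M of M.
Step 2:
                   A          M          D          E
  init        0.4081     0.1633    0.07154     0.2541
  Δ        -0.004635  -0.002318   0.006953   0.006953
  eq          0.4035      0.161    0.07849     0.2611
  solve Keq expr → x = 0.002318; check Q = 3.2840e-04
Then remove 0.05242 M of A.
Step 3:
                   A          M          D          E
  init        0.3511      0.161    0.07849     0.2611
  Δ         0.003261    0.00163  -0.004891  -0.004891
  eq          0.3543     0.1626     0.0736     0.2562
  solve Keq expr → x = -0.00163; check Q = 3.2840e-04

[A]_eq = 0.3543 M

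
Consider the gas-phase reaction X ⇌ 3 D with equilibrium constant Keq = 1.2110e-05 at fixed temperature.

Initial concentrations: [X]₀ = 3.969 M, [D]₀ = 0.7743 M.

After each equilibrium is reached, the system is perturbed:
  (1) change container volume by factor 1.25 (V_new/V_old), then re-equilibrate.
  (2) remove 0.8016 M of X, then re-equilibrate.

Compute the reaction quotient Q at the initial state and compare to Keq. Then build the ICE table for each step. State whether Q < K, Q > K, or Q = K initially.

Q₀ = 0.117; Q > K (proceeds reverse)

Q₀ = 0.117 vs Keq = 1.2110e-05 ⇒ Q>K, reverse
Step 1:
                    X           D
  I             3.969      0.7743
  C            0.2457     -0.7372
  E             4.215     0.03709
  solve Keq expr → x = -0.2457; check Q = 1.2110e-05
Then change container volume by factor 1.25 (V_new/V_old).
Step 2:
                    X           D
  I             3.372     0.02968
  C         -0.001585    0.004754
  E              3.37     0.03443
  solve Keq expr → x = 0.001585; check Q = 1.2110e-05
Then remove 0.8016 M of X.
Step 3:
                    X           D
  I             2.569     0.03443
  C        9.9206e-04   -0.002976
  E              2.57     0.03145
  solve Keq expr → x = -9.9206e-04; check Q = 1.2110e-05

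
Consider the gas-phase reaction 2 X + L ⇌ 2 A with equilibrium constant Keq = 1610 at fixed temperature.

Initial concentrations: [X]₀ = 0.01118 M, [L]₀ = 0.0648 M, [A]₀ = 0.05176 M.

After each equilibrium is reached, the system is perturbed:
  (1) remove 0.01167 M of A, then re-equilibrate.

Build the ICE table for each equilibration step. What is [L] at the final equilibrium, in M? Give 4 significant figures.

[L]_eq = 0.06155 M

Q₀ = 330.8 vs Keq = 1610 ⇒ Q<K, forward
Step 1:
                    X           L           A
  I           0.01118      0.0648     0.05176
  C         -0.005457   -0.002728    0.005457
  E          0.005723     0.06207     0.05722
  solve Keq expr → x = 0.002728; check Q = 1610
Then remove 0.01167 M of A.
Step 2:
                    X           L           A
  I          0.005723     0.06207     0.04555
  C         -0.001043 -5.2165e-04    0.001043
  E           0.00468     0.06155     0.04659
  solve Keq expr → x = 5.2165e-04; check Q = 1610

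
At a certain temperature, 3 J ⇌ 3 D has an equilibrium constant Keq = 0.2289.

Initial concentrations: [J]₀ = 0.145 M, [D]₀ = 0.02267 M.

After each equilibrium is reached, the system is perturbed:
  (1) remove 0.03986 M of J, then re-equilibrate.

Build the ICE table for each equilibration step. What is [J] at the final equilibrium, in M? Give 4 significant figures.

[J]_eq = 0.0793 M

Q₀ = 0.003822 vs Keq = 0.2289 ⇒ Q<K, forward
Step 1:
                    J           D
  I             0.145     0.02267
  C          -0.04097     0.04097
  E             0.104     0.06364
  solve Keq expr → x = 0.01366; check Q = 0.2289
Then remove 0.03986 M of J.
Step 2:
                    J           D
  I           0.06417     0.06364
  C           0.01513    -0.01513
  E            0.0793     0.04851
  solve Keq expr → x = -0.005043; check Q = 0.2289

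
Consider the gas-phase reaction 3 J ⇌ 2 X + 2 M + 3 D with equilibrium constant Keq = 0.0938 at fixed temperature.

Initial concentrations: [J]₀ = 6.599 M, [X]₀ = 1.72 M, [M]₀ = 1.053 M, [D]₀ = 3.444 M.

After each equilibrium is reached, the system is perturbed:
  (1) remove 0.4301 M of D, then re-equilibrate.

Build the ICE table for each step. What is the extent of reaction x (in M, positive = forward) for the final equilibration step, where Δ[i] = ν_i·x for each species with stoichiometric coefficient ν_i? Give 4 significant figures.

Q₀ = 0.4663 vs Keq = 0.0938 ⇒ Q>K, reverse
Step 1:
                   J          X          M          D
  Initial      6.599       1.72      1.053      3.444
  Change      0.4334    -0.2889    -0.2889    -0.4334
  Equil        7.032      1.431     0.7641      3.011
  solve Keq expr → x = -0.1445; check Q = 0.0938
Then remove 0.4301 M of D.
Step 2:
                   J          X          M          D
  Initial      7.032      1.431     0.7641       2.58
  Change     -0.1117    0.07444    0.07444     0.1117
  Equil        6.921      1.505     0.8385      2.692
  solve Keq expr → x = 0.03722; check Q = 0.0938

x = 0.03722 M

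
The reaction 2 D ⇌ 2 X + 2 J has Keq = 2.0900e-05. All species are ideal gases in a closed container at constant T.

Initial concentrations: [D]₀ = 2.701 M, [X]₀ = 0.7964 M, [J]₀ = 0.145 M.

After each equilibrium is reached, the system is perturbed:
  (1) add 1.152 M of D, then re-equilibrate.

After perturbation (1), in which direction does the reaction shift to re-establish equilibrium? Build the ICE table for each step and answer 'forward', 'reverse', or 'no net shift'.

Direction: forward

Q₀ = 0.001828 vs Keq = 2.0900e-05 ⇒ Q>K, reverse
Step 1:
                  D         X         J
  init        2.701    0.7964     0.145
  Δ          0.1257   -0.1257   -0.1257
  eq          2.827    0.6707   0.01927
  solve Keq expr → x = -0.06287; check Q = 2.0900e-05
Then add 1.152 M of D.
Step 2:
                  D         X         J
  init        3.979    0.6707   0.01927
  Δ       -0.007502  0.007502  0.007502
  eq          3.971    0.6782   0.02677
  solve Keq expr → x = 0.003751; check Q = 2.0900e-05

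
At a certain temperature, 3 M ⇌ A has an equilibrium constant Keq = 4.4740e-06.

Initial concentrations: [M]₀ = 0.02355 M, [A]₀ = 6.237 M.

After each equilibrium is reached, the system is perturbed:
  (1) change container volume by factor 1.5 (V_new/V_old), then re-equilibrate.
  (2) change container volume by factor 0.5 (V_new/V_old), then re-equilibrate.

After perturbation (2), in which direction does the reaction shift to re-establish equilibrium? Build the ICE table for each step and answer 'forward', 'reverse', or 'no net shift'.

Direction: forward

Q₀ = 4.7753e+05 vs Keq = 4.4740e-06 ⇒ Q>K, reverse
Step 1:
                  M         A
  Initial   0.02355     6.237
  Change      18.62    -6.208
  Equil       18.65   0.02901
  solve Keq expr → x = -6.208; check Q = 4.4740e-06
Then change container volume by factor 1.5 (V_new/V_old).
Step 2:
                  M         A
  Initial     12.43   0.01934
  Change    0.03203  -0.01068
  Equil       12.46  0.008662
  solve Keq expr → x = -0.01068; check Q = 4.4740e-06
Then change container volume by factor 0.5 (V_new/V_old).
Step 3:
                  M         A
  Initial     24.93   0.01732
  Change    -0.1521   0.05071
  Equil       24.78   0.06804
  solve Keq expr → x = 0.05071; check Q = 4.4740e-06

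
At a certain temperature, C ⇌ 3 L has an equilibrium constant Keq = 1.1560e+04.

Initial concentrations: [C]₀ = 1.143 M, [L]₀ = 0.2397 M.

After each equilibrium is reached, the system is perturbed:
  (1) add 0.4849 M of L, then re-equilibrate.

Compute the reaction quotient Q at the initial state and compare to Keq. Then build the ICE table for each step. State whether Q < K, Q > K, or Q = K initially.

Q₀ = 0.01205; Q < K (proceeds forward)

Q₀ = 0.01205 vs Keq = 1.1560e+04 ⇒ Q<K, forward
Step 1:
                    C           L
  init          1.143      0.2397
  Δ            -1.139       3.416
  eq         0.004227       3.656
  solve Keq expr → x = 1.139; check Q = 1.1560e+04
Then add 0.4849 M of L.
Step 2:
                    C           L
  init       0.004227       4.141
  Δ           0.00189   -0.005669
  eq         0.006117       4.135
  solve Keq expr → x = -0.00189; check Q = 1.1560e+04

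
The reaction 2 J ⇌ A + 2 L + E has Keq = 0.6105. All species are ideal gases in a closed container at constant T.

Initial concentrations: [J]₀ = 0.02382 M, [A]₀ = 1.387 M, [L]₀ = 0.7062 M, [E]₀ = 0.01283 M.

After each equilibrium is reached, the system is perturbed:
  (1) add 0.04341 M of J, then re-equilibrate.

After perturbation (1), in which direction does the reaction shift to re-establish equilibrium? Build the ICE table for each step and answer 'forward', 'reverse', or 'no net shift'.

Direction: forward

Q₀ = 15.64 vs Keq = 0.6105 ⇒ Q>K, reverse
Step 1:
                   J          A          L          E
  I          0.02382      1.387     0.7062    0.01283
  C          0.02173   -0.01087   -0.02173   -0.01087
  E          0.04555      1.376     0.6845   0.001965
  solve Keq expr → x = -0.01087; check Q = 0.6105
Then add 0.04341 M of J.
Step 2:
                   J          A          L          E
  I          0.08896      1.376     0.6845   0.001965
  C        -0.008122   0.004061   0.008122   0.004061
  E          0.08084       1.38     0.6926   0.006026
  solve Keq expr → x = 0.004061; check Q = 0.6105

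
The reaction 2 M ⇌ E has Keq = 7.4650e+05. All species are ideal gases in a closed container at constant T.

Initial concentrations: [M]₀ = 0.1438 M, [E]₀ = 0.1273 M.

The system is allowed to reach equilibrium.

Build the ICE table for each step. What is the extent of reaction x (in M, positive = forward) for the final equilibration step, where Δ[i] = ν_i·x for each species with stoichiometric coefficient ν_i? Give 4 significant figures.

Q₀ = 6.156 vs Keq = 7.4650e+05 ⇒ Q<K, forward
Step 1:
                   M          E
  Initial     0.1438     0.1273
  Change     -0.1433    0.07164
  Equil   5.1624e-04     0.1989
  solve Keq expr → x = 0.07164; check Q = 7.4650e+05

x = 0.07164 M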